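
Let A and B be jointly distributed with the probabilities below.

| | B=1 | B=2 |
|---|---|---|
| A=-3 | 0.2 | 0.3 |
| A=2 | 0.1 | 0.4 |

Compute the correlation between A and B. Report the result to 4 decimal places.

E[A] = -0.5,  E[B] = 1.7
E[AB] = -0.6
cov(A,B) = E[AB] − E[A]E[B] = -0.6 − (-0.5)(1.7) = 0.25
V(A) = 6.25,  V(B) = 0.21
ρ = 0.25 / √(6.25·0.21) ≈ 0.2182

0.2182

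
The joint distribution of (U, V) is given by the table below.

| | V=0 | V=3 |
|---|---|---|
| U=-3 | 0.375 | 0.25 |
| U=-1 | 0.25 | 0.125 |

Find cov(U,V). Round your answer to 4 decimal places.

E[U] = -2.25,  E[V] = 1.125
E[UV] = -2.625
cov(U,V) = E[UV] − E[U]E[V] = -2.625 − (-2.25)(1.125) = -0.09375

-0.0938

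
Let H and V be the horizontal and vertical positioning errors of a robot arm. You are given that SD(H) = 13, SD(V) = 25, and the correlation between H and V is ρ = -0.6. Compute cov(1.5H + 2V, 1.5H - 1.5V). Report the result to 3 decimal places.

Var(H) = (13)² = 169;  Var(V) = (25)² = 625
cov(H,V) = ρ·SD(H)·SD(V) = -0.6·13·25 = -195
cov(1.5H + 2V, 1.5H - 1.5V) = (1.5)(1.5)Var(H) + (2)(-1.5)Var(V) + [(1.5)(-1.5) + (2)(1.5)]cov(H,V)
= 2.25·169 + -3·625 + 0.75·-195 = -1641

-1641.000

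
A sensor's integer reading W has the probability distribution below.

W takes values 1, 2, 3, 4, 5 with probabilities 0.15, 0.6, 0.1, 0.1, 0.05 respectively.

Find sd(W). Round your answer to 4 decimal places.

1.0050

E[W] = (1)(0.15) + (2)(0.6) + (3)(0.1) + (4)(0.1) + (5)(0.05) = 2.3
E[W²] = (1)²(0.15) + (2)²(0.6) + (3)²(0.1) + (4)²(0.1) + (5)²(0.05) = 6.3
Var(W) = E[W²] − (E[W])² = 6.3 − (2.3)² = 1.01
sd(W) = √1.01 ≈ 1.0050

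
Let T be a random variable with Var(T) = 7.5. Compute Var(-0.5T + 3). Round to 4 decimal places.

1.8750

Var(-0.5T + 3) = (-0.5)²·Var(T) = 0.25·7.5 = 1.875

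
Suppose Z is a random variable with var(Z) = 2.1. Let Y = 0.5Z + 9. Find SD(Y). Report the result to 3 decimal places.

0.725

var(0.5Z + 9) = (0.5)²·2.1 = 0.525
SD(Y) = √0.525 ≈ 0.725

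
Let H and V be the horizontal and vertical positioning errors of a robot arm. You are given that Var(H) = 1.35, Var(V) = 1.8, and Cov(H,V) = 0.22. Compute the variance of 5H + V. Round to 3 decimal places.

37.750

Var(5H + V) = (5)²·Var(H) + (1)²·Var(V) + 2·(5)·(1)·Cov(H,V)
= 25·1.35 + 1·1.8 + 10·0.22 = 37.75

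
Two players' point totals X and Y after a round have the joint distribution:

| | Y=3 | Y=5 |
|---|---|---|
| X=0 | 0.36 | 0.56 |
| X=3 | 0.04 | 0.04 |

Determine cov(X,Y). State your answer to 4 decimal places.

E[X] = 0.24,  E[Y] = 4.2
E[XY] = 0.96
cov(X,Y) = E[XY] − E[X]E[Y] = 0.96 − (0.24)(4.2) = -0.048

-0.0480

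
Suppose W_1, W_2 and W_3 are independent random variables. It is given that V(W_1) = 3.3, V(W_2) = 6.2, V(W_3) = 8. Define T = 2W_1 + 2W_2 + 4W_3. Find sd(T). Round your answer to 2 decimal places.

By independence, V(T) = (2)²V(W_1) + (2)²V(W_2) + (4)²V(W_3)
= (2)²·3.3 + (2)²·6.2 + (4)²·8 = 166
sd(T) = √166 ≈ 12.88

12.88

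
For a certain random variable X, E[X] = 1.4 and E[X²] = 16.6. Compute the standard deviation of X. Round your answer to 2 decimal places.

3.83

Var(X) = 16.6 − (1.4)² = 14.64
SD(X) = √14.64 ≈ 3.83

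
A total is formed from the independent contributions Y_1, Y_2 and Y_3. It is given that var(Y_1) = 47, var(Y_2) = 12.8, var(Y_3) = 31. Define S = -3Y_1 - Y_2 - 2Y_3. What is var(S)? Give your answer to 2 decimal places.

By independence, var(S) = (-3)²var(Y_1) + (-1)²var(Y_2) + (-2)²var(Y_3)
= (-3)²·47 + (-1)²·12.8 + (-2)²·31 = 559.8

559.80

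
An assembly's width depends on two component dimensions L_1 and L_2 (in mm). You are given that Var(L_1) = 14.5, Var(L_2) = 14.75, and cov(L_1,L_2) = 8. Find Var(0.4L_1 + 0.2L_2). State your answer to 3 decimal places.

4.190

Var(0.4L_1 + 0.2L_2) = (0.4)²·Var(L_1) + (0.2)²·Var(L_2) + 2·(0.4)·(0.2)·cov(L_1,L_2)
= 0.16·14.5 + 0.04·14.75 + 0.16·8 = 4.19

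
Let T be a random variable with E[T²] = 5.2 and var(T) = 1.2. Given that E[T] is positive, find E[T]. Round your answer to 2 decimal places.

2.00

(E[T])² = E[T²] − var(T) = 5.2 − 1.2 = 4
E[T] = √4 = 2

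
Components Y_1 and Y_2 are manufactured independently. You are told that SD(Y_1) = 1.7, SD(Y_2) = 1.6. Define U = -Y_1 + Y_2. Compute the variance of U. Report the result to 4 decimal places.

5.4500

Var(Y_1) = 2.89, Var(Y_2) = 2.56
By independence, Var(U) = (-1)²Var(Y_1) + (1)²Var(Y_2)
= (-1)²·2.89 + (1)²·2.56 = 5.45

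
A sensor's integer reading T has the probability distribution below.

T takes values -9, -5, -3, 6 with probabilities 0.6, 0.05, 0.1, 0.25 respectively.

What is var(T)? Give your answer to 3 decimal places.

E[T] = (-9)(0.6) + (-5)(0.05) + (-3)(0.1) + (6)(0.25) = -4.45
E[T²] = (-9)²(0.6) + (-5)²(0.05) + (-3)²(0.1) + (6)²(0.25) = 59.75
var(T) = E[T²] − (E[T])² = 59.75 − (-4.45)² = 39.9475

39.948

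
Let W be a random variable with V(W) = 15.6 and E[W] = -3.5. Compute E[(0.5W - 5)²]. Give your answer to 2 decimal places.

49.46

E[0.5W - 5] = 0.5·-3.5 − 5 = -6.75
V(0.5W - 5) = (0.5)²·15.6 = 3.9
E[(0.5W - 5)²] = V((0.5W - 5)) + (E[(0.5W - 5)])² = 3.9 + (-6.75)² = 49.4625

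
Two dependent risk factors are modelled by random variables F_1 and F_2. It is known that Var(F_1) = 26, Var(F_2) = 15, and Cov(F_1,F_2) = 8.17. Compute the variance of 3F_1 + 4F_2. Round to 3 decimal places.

Var(3F_1 + 4F_2) = (3)²·Var(F_1) + (4)²·Var(F_2) + 2·(3)·(4)·Cov(F_1,F_2)
= 9·26 + 16·15 + 24·8.17 = 670.08

670.080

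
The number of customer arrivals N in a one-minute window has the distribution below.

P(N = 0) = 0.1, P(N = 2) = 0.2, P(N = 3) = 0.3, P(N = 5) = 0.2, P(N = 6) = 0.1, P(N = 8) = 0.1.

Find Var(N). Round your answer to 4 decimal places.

4.8100

E[N] = (0)(0.1) + (2)(0.2) + (3)(0.3) + (5)(0.2) + (6)(0.1) + (8)(0.1) = 3.7
E[N²] = (0)²(0.1) + (2)²(0.2) + (3)²(0.3) + (5)²(0.2) + (6)²(0.1) + (8)²(0.1) = 18.5
Var(N) = E[N²] − (E[N])² = 18.5 − (3.7)² = 4.81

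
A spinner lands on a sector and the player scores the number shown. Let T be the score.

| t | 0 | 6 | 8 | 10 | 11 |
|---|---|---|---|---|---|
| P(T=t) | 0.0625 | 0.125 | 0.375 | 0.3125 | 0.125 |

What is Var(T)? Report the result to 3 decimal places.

6.813

E[T] = (0)(0.0625) + (6)(0.125) + (8)(0.375) + (10)(0.3125) + (11)(0.125) = 8.25
E[T²] = (0)²(0.0625) + (6)²(0.125) + (8)²(0.375) + (10)²(0.3125) + (11)²(0.125) = 74.875
Var(T) = E[T²] − (E[T])² = 74.875 − (8.25)² = 6.8125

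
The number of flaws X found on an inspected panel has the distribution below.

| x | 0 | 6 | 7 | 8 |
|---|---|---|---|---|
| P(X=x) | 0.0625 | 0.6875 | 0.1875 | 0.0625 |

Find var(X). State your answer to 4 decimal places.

2.6836

E[X] = (0)(0.0625) + (6)(0.6875) + (7)(0.1875) + (8)(0.0625) = 5.9375
E[X²] = (0)²(0.0625) + (6)²(0.6875) + (7)²(0.1875) + (8)²(0.0625) = 37.9375
var(X) = E[X²] − (E[X])² = 37.9375 − (5.9375)² = 2.68359375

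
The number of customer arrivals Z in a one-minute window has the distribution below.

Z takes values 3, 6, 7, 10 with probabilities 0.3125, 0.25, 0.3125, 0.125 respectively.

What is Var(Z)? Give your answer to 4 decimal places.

E[Z] = (3)(0.3125) + (6)(0.25) + (7)(0.3125) + (10)(0.125) = 5.875
E[Z²] = (3)²(0.3125) + (6)²(0.25) + (7)²(0.3125) + (10)²(0.125) = 39.625
Var(Z) = E[Z²] − (E[Z])² = 39.625 − (5.875)² = 5.109375

5.1094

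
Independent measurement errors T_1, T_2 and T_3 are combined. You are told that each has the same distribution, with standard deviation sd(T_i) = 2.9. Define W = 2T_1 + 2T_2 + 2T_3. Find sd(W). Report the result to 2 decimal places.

10.05

Var(T_i) = (2.9)² = 8.41
By independence, Var(W) = (2)²Var(T_1) + (2)²Var(T_2) + (2)²Var(T_3)
= (2)²·8.41 + (2)²·8.41 + (2)²·8.41 = 100.92
sd(W) = √100.92 ≈ 10.05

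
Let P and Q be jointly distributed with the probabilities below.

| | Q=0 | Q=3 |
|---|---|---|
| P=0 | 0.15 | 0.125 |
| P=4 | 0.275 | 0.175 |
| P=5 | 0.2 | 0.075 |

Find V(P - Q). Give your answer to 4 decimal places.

6.7975

E[P] = 3.175,  E[Q] = 1.125,  E[PQ] = 3.225
V(P) = 14.075 − (3.175)² = 3.994375;  V(Q) = 3.375 − (1.125)² = 2.109375
Cov(P,Q) = 3.225 − (3.175)(1.125) = -0.346875
V(P - Q) = (1)²·3.994375 + (-1)²·2.109375 + 2·(1)·(-1)·-0.346875 = 6.7975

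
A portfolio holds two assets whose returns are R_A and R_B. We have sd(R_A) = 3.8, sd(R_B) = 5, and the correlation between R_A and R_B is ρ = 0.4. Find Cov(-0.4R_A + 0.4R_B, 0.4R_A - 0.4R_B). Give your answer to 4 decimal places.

-3.8784

var(R_A) = (3.8)² = 14.44;  var(R_B) = (5)² = 25
Cov(R_A,R_B) = ρ·sd(R_A)·sd(R_B) = 0.4·3.8·5 = 7.6
Cov(-0.4R_A + 0.4R_B, 0.4R_A - 0.4R_B) = (-0.4)(0.4)var(R_A) + (0.4)(-0.4)var(R_B) + [(-0.4)(-0.4) + (0.4)(0.4)]Cov(R_A,R_B)
= -0.16·14.44 + -0.16·25 + 0.32·7.6 = -3.8784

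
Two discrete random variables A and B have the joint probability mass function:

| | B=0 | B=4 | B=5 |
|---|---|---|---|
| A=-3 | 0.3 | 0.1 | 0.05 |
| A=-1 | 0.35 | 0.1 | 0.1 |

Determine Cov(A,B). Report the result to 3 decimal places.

E[A] = -1.9,  E[B] = 1.55
E[AB] = -2.85
Cov(A,B) = E[AB] − E[A]E[B] = -2.85 − (-1.9)(1.55) = 0.095

0.095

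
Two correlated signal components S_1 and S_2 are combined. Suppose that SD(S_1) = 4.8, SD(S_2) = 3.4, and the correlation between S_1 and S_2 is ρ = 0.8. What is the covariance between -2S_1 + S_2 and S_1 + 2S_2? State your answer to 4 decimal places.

V(S_1) = (4.8)² = 23.04;  V(S_2) = (3.4)² = 11.56
Cov(S_1,S_2) = ρ·SD(S_1)·SD(S_2) = 0.8·4.8·3.4 = 13.056
Cov(-2S_1 + S_2, S_1 + 2S_2) = (-2)(1)V(S_1) + (1)(2)V(S_2) + [(-2)(2) + (1)(1)]Cov(S_1,S_2)
= -2·23.04 + 2·11.56 + -3·13.056 = -62.128

-62.1280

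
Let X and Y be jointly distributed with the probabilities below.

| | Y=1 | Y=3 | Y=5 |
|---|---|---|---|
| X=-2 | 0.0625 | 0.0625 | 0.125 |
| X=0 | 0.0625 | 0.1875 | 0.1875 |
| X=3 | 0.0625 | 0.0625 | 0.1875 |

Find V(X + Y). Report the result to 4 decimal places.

E[X] = 0.4375,  E[Y] = 3.625,  E[XY] = 1.8125
V(X) = 3.8125 − (0.4375)² = 3.62109375;  V(Y) = 15.5 − (3.625)² = 2.359375
Cov(X,Y) = 1.8125 − (0.4375)(3.625) = 0.2265625
V(X + Y) = (1)²·3.62109375 + (1)²·2.359375 + 2·(1)·(1)·0.2265625 = 6.43359375

6.4336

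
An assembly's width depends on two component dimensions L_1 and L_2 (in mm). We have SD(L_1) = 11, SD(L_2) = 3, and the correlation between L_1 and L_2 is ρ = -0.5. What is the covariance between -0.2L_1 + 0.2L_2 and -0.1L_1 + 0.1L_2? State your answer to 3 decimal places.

Var(L_1) = (11)² = 121;  Var(L_2) = (3)² = 9
Cov(L_1,L_2) = ρ·SD(L_1)·SD(L_2) = -0.5·11·3 = -16.5
Cov(-0.2L_1 + 0.2L_2, -0.1L_1 + 0.1L_2) = (-0.2)(-0.1)Var(L_1) + (0.2)(0.1)Var(L_2) + [(-0.2)(0.1) + (0.2)(-0.1)]Cov(L_1,L_2)
= 0.02·121 + 0.02·9 + -0.04·-16.5 = 3.26

3.260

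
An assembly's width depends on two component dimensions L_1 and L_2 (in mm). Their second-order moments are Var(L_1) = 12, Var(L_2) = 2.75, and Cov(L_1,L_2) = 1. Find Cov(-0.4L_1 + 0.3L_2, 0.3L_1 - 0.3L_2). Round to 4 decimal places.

-1.4775

Cov(-0.4L_1 + 0.3L_2, 0.3L_1 - 0.3L_2) = (-0.4)(0.3)Var(L_1) + (0.3)(-0.3)Var(L_2) + [(-0.4)(-0.3) + (0.3)(0.3)]Cov(L_1,L_2)
= -0.12·12 + -0.09·2.75 + 0.21·1 = -1.4775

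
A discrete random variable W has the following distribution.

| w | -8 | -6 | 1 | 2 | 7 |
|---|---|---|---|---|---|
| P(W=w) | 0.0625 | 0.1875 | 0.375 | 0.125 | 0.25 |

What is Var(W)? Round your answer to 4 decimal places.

E[W] = (-8)(0.0625) + (-6)(0.1875) + (1)(0.375) + (2)(0.125) + (7)(0.25) = 0.75
E[W²] = (-8)²(0.0625) + (-6)²(0.1875) + (1)²(0.375) + (2)²(0.125) + (7)²(0.25) = 23.875
Var(W) = E[W²] − (E[W])² = 23.875 − (0.75)² = 23.3125

23.3125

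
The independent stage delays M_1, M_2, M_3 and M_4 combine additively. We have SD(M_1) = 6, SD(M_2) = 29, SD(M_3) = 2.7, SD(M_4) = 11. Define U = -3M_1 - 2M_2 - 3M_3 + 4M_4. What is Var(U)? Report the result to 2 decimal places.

Var(M_1) = 36, Var(M_2) = 841, Var(M_3) = 7.29, Var(M_4) = 121
By independence, Var(U) = (-3)²Var(M_1) + (-2)²Var(M_2) + (-3)²Var(M_3) + (4)²Var(M_4)
= (-3)²·36 + (-2)²·841 + (-3)²·7.29 + (4)²·121 = 5689.61

5689.61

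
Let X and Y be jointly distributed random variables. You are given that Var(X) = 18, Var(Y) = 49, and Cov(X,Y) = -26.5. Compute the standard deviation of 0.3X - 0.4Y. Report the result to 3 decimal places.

3.977

Var(0.3X - 0.4Y) = (0.3)²·Var(X) + (-0.4)²·Var(Y) + 2·(0.3)·(-0.4)·Cov(X,Y)
= 0.09·18 + 0.16·49 + -0.24·-26.5 = 15.82
SD(0.3X - 0.4Y) = √15.82 ≈ 3.977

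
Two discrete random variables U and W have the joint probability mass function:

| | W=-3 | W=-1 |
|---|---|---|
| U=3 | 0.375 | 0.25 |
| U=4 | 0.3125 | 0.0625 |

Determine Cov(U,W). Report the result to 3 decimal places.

E[U] = 3.375,  E[W] = -2.375
E[UW] = -8.125
Cov(U,W) = E[UW] − E[U]E[W] = -8.125 − (3.375)(-2.375) = -0.109375

-0.109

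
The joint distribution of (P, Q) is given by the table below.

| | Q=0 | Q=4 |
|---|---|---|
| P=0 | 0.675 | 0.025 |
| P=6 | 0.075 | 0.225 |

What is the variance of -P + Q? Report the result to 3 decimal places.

3.360

E[P] = 1.8,  E[Q] = 1,  E[PQ] = 5.4
V(P) = 10.8 − (1.8)² = 7.56;  V(Q) = 4 − (1)² = 3
Cov(P,Q) = 5.4 − (1.8)(1) = 3.6
V(-P + Q) = (-1)²·7.56 + (1)²·3 + 2·(-1)·(1)·3.6 = 3.36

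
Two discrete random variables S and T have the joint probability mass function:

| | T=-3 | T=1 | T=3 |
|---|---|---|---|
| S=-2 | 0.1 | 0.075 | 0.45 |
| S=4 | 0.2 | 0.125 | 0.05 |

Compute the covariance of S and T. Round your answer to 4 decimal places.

-3.7500

E[S] = 0.25,  E[T] = 0.8
E[ST] = -3.55
Cov(S,T) = E[ST] − E[S]E[T] = -3.55 − (0.25)(0.8) = -3.75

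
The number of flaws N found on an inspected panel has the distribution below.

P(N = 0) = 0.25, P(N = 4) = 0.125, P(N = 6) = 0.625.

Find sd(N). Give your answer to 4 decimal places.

E[N] = (0)(0.25) + (4)(0.125) + (6)(0.625) = 4.25
E[N²] = (0)²(0.25) + (4)²(0.125) + (6)²(0.625) = 24.5
Var(N) = E[N²] − (E[N])² = 24.5 − (4.25)² = 6.4375
sd(N) = √6.4375 ≈ 2.5372

2.5372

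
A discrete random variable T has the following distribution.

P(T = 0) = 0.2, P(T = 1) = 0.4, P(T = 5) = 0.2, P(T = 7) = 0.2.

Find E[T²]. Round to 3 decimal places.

15.200

E[T²] = (0)²(0.2) + (1)²(0.4) + (5)²(0.2) + (7)²(0.2) = 15.2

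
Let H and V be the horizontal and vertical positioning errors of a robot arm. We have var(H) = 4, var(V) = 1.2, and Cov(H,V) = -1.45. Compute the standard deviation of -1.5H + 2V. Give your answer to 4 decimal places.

var(-1.5H + 2V) = (-1.5)²·var(H) + (2)²·var(V) + 2·(-1.5)·(2)·Cov(H,V)
= 2.25·4 + 4·1.2 + -6·-1.45 = 22.5
SD(-1.5H + 2V) = √22.5 ≈ 4.7434

4.7434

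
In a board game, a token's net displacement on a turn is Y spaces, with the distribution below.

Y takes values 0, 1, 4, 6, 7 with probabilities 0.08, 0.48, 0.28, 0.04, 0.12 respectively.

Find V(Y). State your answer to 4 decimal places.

E[Y] = (0)(0.08) + (1)(0.48) + (4)(0.28) + (6)(0.04) + (7)(0.12) = 2.68
E[Y²] = (0)²(0.08) + (1)²(0.48) + (4)²(0.28) + (6)²(0.04) + (7)²(0.12) = 12.28
V(Y) = E[Y²] − (E[Y])² = 12.28 − (2.68)² = 5.0976

5.0976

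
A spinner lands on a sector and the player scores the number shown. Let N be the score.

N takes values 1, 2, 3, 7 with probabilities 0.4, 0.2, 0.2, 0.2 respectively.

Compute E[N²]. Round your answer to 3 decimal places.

12.800

E[N²] = (1)²(0.4) + (2)²(0.2) + (3)²(0.2) + (7)²(0.2) = 12.8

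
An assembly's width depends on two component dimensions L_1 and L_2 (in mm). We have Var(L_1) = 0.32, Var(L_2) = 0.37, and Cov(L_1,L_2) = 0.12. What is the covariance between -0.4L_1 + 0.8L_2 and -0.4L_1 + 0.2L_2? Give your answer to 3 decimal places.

Cov(-0.4L_1 + 0.8L_2, -0.4L_1 + 0.2L_2) = (-0.4)(-0.4)Var(L_1) + (0.8)(0.2)Var(L_2) + [(-0.4)(0.2) + (0.8)(-0.4)]Cov(L_1,L_2)
= 0.16·0.32 + 0.16·0.37 + -0.4·0.12 = 0.0624

0.062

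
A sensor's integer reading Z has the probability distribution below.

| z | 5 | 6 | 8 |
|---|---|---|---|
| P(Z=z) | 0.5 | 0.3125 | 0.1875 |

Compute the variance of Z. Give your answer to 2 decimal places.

E[Z] = (5)(0.5) + (6)(0.3125) + (8)(0.1875) = 5.875
E[Z²] = (5)²(0.5) + (6)²(0.3125) + (8)²(0.1875) = 35.75
var(Z) = E[Z²] − (E[Z])² = 35.75 − (5.875)² = 1.234375

1.23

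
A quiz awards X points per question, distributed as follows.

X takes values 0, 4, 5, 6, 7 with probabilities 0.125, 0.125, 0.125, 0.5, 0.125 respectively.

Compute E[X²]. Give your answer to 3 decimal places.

E[X²] = (0)²(0.125) + (4)²(0.125) + (5)²(0.125) + (6)²(0.5) + (7)²(0.125) = 29.25

29.250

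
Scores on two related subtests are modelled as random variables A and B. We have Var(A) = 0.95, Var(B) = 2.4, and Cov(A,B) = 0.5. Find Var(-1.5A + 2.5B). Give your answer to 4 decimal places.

Var(-1.5A + 2.5B) = (-1.5)²·Var(A) + (2.5)²·Var(B) + 2·(-1.5)·(2.5)·Cov(A,B)
= 2.25·0.95 + 6.25·2.4 + -7.5·0.5 = 13.3875

13.3875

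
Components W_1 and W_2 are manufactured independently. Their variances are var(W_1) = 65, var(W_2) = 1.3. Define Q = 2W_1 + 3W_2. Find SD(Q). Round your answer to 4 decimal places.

By independence, var(Q) = (2)²var(W_1) + (3)²var(W_2)
= (2)²·65 + (3)²·1.3 = 271.7
SD(Q) = √271.7 ≈ 16.4833

16.4833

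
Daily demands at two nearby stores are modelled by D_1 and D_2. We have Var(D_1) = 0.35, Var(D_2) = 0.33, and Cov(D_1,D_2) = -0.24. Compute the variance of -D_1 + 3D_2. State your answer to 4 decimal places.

Var(-D_1 + 3D_2) = (-1)²·Var(D_1) + (3)²·Var(D_2) + 2·(-1)·(3)·Cov(D_1,D_2)
= 1·0.35 + 9·0.33 + -6·-0.24 = 4.76

4.7600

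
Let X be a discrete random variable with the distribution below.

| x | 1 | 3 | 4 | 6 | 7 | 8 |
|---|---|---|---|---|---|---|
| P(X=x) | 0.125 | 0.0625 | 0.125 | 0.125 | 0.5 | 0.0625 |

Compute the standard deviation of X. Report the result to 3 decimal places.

2.179

E[X] = (1)(0.125) + (3)(0.0625) + (4)(0.125) + (6)(0.125) + (7)(0.5) + (8)(0.0625) = 5.5625
E[X²] = (1)²(0.125) + (3)²(0.0625) + (4)²(0.125) + (6)²(0.125) + (7)²(0.5) + (8)²(0.0625) = 35.6875
var(X) = E[X²] − (E[X])² = 35.6875 − (5.5625)² = 4.74609375
SD(X) = √4.74609375 ≈ 2.179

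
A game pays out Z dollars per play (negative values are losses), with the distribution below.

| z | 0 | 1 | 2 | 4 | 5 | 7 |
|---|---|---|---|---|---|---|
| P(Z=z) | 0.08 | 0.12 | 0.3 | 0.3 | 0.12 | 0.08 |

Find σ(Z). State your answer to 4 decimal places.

E[Z] = (0)(0.08) + (1)(0.12) + (2)(0.3) + (4)(0.3) + (5)(0.12) + (7)(0.08) = 3.08
E[Z²] = (0)²(0.08) + (1)²(0.12) + (2)²(0.3) + (4)²(0.3) + (5)²(0.12) + (7)²(0.08) = 13.04
Var(Z) = E[Z²] − (E[Z])² = 13.04 − (3.08)² = 3.5536
σ(Z) = √3.5536 ≈ 1.8851

1.8851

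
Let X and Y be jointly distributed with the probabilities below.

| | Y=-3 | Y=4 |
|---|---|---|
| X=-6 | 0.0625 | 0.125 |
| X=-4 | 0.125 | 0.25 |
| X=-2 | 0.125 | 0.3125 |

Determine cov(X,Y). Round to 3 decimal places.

0.219

E[X] = -3.5,  E[Y] = 1.8125
E[XY] = -6.125
cov(X,Y) = E[XY] − E[X]E[Y] = -6.125 − (-3.5)(1.8125) = 0.21875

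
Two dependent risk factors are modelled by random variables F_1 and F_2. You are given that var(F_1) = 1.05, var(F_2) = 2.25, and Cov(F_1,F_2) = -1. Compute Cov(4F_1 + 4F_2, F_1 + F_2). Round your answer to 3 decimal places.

5.200

Cov(4F_1 + 4F_2, F_1 + F_2) = (4)(1)var(F_1) + (4)(1)var(F_2) + [(4)(1) + (4)(1)]Cov(F_1,F_2)
= 4·1.05 + 4·2.25 + 8·-1 = 5.2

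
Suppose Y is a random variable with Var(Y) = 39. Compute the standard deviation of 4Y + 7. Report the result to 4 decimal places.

24.9800

Var(4Y + 7) = (4)²·39 = 624
sd(4Y + 7) = √624 ≈ 24.9800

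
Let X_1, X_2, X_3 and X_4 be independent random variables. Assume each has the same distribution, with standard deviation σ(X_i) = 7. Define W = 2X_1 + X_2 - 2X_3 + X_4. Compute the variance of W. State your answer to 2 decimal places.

Var(X_i) = (7)² = 49
By independence, Var(W) = (2)²Var(X_1) + (1)²Var(X_2) + (-2)²Var(X_3) + (1)²Var(X_4)
= (2)²·49 + (1)²·49 + (-2)²·49 + (1)²·49 = 490

490.00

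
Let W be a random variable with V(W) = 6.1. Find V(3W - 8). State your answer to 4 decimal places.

V(3W - 8) = (3)²·V(W) = 9·6.1 = 54.9

54.9000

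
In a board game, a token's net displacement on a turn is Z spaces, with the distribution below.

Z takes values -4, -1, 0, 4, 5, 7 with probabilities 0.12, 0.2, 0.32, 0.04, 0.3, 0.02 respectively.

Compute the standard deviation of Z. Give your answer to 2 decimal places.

3.16

E[Z] = (-4)(0.12) + (-1)(0.2) + (0)(0.32) + (4)(0.04) + (5)(0.3) + (7)(0.02) = 1.12
E[Z²] = (-4)²(0.12) + (-1)²(0.2) + (0)²(0.32) + (4)²(0.04) + (5)²(0.3) + (7)²(0.02) = 11.24
var(Z) = E[Z²] − (E[Z])² = 11.24 − (1.12)² = 9.9856
σ(Z) = √9.9856 ≈ 3.16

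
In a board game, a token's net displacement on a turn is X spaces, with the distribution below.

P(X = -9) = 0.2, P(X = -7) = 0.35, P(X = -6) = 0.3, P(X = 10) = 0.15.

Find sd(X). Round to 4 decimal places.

6.2006

E[X] = (-9)(0.2) + (-7)(0.35) + (-6)(0.3) + (10)(0.15) = -4.55
E[X²] = (-9)²(0.2) + (-7)²(0.35) + (-6)²(0.3) + (10)²(0.15) = 59.15
var(X) = E[X²] − (E[X])² = 59.15 − (-4.55)² = 38.4475
sd(X) = √38.4475 ≈ 6.2006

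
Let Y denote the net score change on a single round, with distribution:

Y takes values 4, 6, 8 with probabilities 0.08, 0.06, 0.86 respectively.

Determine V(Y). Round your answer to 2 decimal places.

1.33

E[Y] = (4)(0.08) + (6)(0.06) + (8)(0.86) = 7.56
E[Y²] = (4)²(0.08) + (6)²(0.06) + (8)²(0.86) = 58.48
V(Y) = E[Y²] − (E[Y])² = 58.48 − (7.56)² = 1.3264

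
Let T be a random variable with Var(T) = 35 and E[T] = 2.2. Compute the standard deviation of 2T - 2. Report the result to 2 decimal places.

11.83

Var(2T - 2) = (2)²·35 = 140
sd(2T - 2) = √140 ≈ 11.83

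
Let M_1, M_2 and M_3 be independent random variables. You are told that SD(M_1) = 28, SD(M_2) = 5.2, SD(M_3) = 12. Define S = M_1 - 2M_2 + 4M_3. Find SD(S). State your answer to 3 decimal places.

56.535

var(M_1) = 784, var(M_2) = 27.04, var(M_3) = 144
By independence, var(S) = (1)²var(M_1) + (-2)²var(M_2) + (4)²var(M_3)
= (1)²·784 + (-2)²·27.04 + (4)²·144 = 3196.16
SD(S) = √3196.16 ≈ 56.535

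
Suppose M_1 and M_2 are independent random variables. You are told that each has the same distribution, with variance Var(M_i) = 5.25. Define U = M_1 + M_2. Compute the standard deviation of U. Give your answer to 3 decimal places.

3.240

By independence, Var(U) = (1)²Var(M_1) + (1)²Var(M_2)
= (1)²·5.25 + (1)²·5.25 = 10.5
SD(U) = √10.5 ≈ 3.240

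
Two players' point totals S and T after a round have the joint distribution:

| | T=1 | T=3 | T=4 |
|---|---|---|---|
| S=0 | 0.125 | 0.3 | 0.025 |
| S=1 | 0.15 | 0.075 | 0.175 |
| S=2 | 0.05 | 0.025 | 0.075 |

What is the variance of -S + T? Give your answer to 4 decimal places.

E[S] = 0.7,  E[T] = 2.625,  E[ST] = 1.925
Var(S) = 1 − (0.7)² = 0.51;  Var(T) = 8.325 − (2.625)² = 1.434375
Cov(S,T) = 1.925 − (0.7)(2.625) = 0.0875
Var(-S + T) = (-1)²·0.51 + (1)²·1.434375 + 2·(-1)·(1)·0.0875 = 1.769375

1.7694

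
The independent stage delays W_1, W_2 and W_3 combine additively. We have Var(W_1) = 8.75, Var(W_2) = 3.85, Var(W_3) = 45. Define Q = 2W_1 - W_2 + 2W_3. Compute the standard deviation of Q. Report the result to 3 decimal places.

By independence, Var(Q) = (2)²Var(W_1) + (-1)²Var(W_2) + (2)²Var(W_3)
= (2)²·8.75 + (-1)²·3.85 + (2)²·45 = 218.85
σ(Q) = √218.85 ≈ 14.794

14.794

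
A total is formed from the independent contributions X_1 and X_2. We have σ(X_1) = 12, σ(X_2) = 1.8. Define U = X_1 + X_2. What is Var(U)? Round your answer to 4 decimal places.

147.2400

Var(X_1) = 144, Var(X_2) = 3.24
By independence, Var(U) = (1)²Var(X_1) + (1)²Var(X_2)
= (1)²·144 + (1)²·3.24 = 147.24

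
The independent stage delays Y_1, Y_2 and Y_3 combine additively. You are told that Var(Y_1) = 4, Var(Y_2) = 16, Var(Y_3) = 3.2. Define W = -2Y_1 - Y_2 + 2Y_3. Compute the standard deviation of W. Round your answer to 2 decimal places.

By independence, Var(W) = (-2)²Var(Y_1) + (-1)²Var(Y_2) + (2)²Var(Y_3)
= (-2)²·4 + (-1)²·16 + (2)²·3.2 = 44.8
SD(W) = √44.8 ≈ 6.69

6.69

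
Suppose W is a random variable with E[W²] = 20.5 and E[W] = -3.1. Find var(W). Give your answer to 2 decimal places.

var(W) = 20.5 − (-3.1)² = 10.89

10.89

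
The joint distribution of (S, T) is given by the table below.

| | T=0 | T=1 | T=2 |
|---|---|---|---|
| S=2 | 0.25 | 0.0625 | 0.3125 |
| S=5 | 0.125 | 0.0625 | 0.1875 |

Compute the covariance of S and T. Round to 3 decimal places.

E[S] = 3.125,  E[T] = 1.125
E[ST] = 3.5625
Cov(S,T) = E[ST] − E[S]E[T] = 3.5625 − (3.125)(1.125) = 0.046875

0.047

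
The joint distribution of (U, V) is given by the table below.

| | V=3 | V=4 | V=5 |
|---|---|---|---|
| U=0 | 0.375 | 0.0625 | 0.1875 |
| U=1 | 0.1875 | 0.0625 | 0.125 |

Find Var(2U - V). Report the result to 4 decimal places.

E[U] = 0.375,  E[V] = 3.75,  E[UV] = 1.4375
Var(U) = 0.375 − (0.375)² = 0.234375;  Var(V) = 14.875 − (3.75)² = 0.8125
Cov(U,V) = 1.4375 − (0.375)(3.75) = 0.03125
Var(2U - V) = (2)²·0.234375 + (-1)²·0.8125 + 2·(2)·(-1)·0.03125 = 1.625

1.6250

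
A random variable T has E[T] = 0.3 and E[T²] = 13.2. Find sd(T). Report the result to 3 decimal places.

V(T) = 13.2 − (0.3)² = 13.11
sd(T) = √13.11 ≈ 3.621

3.621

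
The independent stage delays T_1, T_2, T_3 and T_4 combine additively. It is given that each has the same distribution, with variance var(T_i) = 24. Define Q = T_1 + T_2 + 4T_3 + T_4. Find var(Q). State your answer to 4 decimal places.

456.0000

By independence, var(Q) = (1)²var(T_1) + (1)²var(T_2) + (4)²var(T_3) + (1)²var(T_4)
= (1)²·24 + (1)²·24 + (4)²·24 + (1)²·24 = 456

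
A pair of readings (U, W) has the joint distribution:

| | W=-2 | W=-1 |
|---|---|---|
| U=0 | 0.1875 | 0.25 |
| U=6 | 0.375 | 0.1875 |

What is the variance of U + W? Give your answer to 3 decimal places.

E[U] = 3.375,  E[W] = -1.5625,  E[UW] = -5.625
Var(U) = 20.25 − (3.375)² = 8.859375;  Var(W) = 2.6875 − (-1.5625)² = 0.24609375
Cov(U,W) = -5.625 − (3.375)(-1.5625) = -0.3515625
Var(U + W) = (1)²·8.859375 + (1)²·0.24609375 + 2·(1)·(1)·-0.3515625 = 8.40234375

8.402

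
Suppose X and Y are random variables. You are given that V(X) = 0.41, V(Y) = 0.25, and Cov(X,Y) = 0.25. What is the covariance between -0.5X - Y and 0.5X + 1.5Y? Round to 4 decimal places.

Cov(-0.5X - Y, 0.5X + 1.5Y) = (-0.5)(0.5)V(X) + (-1)(1.5)V(Y) + [(-0.5)(1.5) + (-1)(0.5)]Cov(X,Y)
= -0.25·0.41 + -1.5·0.25 + -1.25·0.25 = -0.79

-0.7900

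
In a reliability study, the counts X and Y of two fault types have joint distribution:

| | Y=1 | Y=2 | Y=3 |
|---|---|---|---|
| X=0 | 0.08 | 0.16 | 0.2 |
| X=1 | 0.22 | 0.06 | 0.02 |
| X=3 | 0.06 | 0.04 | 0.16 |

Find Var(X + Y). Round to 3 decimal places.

E[X] = 1.08,  E[Y] = 2.02,  E[XY] = 2.26
Var(X) = 2.64 − (1.08)² = 1.4736;  Var(Y) = 4.82 − (2.02)² = 0.7396
Cov(X,Y) = 2.26 − (1.08)(2.02) = 0.0784
Var(X + Y) = (1)²·1.4736 + (1)²·0.7396 + 2·(1)·(1)·0.0784 = 2.37

2.370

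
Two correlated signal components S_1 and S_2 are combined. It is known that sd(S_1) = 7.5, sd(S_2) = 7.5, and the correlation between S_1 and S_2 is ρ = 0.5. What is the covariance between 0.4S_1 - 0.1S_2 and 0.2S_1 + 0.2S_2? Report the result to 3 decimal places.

5.063

Var(S_1) = (7.5)² = 56.25;  Var(S_2) = (7.5)² = 56.25
cov(S_1,S_2) = ρ·sd(S_1)·sd(S_2) = 0.5·7.5·7.5 = 28.125
cov(0.4S_1 - 0.1S_2, 0.2S_1 + 0.2S_2) = (0.4)(0.2)Var(S_1) + (-0.1)(0.2)Var(S_2) + [(0.4)(0.2) + (-0.1)(0.2)]cov(S_1,S_2)
= 0.08·56.25 + -0.02·56.25 + 0.06·28.125 = 5.0625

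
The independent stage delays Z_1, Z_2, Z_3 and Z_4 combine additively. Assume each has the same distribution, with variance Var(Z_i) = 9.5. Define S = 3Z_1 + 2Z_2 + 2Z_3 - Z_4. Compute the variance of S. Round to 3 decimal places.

171.000

By independence, Var(S) = (3)²Var(Z_1) + (2)²Var(Z_2) + (2)²Var(Z_3) + (-1)²Var(Z_4)
= (3)²·9.5 + (2)²·9.5 + (2)²·9.5 + (-1)²·9.5 = 171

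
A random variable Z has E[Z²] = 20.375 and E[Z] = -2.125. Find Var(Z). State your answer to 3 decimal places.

15.859

Var(Z) = 20.375 − (-2.125)² = 15.859375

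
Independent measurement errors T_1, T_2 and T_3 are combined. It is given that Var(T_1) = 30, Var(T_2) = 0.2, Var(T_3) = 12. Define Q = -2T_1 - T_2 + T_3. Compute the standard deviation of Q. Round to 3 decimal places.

11.498

By independence, Var(Q) = (-2)²Var(T_1) + (-1)²Var(T_2) + (1)²Var(T_3)
= (-2)²·30 + (-1)²·0.2 + (1)²·12 = 132.2
sd(Q) = √132.2 ≈ 11.498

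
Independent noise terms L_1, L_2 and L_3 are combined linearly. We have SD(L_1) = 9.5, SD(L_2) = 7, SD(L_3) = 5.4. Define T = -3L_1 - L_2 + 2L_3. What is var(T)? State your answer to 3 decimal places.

977.890

var(L_1) = 90.25, var(L_2) = 49, var(L_3) = 29.16
By independence, var(T) = (-3)²var(L_1) + (-1)²var(L_2) + (2)²var(L_3)
= (-3)²·90.25 + (-1)²·49 + (2)²·29.16 = 977.89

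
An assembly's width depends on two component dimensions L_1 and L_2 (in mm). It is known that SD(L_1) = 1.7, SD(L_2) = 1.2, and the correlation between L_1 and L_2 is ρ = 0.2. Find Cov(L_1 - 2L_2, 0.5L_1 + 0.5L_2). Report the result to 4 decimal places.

var(L_1) = (1.7)² = 2.89;  var(L_2) = (1.2)² = 1.44
Cov(L_1,L_2) = ρ·SD(L_1)·SD(L_2) = 0.2·1.7·1.2 = 0.408
Cov(L_1 - 2L_2, 0.5L_1 + 0.5L_2) = (1)(0.5)var(L_1) + (-2)(0.5)var(L_2) + [(1)(0.5) + (-2)(0.5)]Cov(L_1,L_2)
= 0.5·2.89 + -1·1.44 + -0.5·0.408 = -0.199

-0.1990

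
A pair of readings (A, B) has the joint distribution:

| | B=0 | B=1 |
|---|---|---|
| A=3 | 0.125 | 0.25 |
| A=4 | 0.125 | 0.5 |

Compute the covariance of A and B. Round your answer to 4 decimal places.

E[A] = 3.625,  E[B] = 0.75
E[AB] = 2.75
Cov(A,B) = E[AB] − E[A]E[B] = 2.75 − (3.625)(0.75) = 0.03125

0.0313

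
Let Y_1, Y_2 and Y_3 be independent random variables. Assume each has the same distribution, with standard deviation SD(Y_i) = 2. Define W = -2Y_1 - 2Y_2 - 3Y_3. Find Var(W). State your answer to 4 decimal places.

68.0000

Var(Y_i) = (2)² = 4
By independence, Var(W) = (-2)²Var(Y_1) + (-2)²Var(Y_2) + (-3)²Var(Y_3)
= (-2)²·4 + (-2)²·4 + (-3)²·4 = 68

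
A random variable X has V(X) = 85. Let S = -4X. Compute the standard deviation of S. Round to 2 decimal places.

36.88

V(-4X) = (-4)²·85 = 1360
σ(S) = √1360 ≈ 36.88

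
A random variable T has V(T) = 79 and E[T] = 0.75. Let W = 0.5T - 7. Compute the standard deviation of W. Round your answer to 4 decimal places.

V(0.5T - 7) = (0.5)²·79 = 19.75
SD(W) = √19.75 ≈ 4.4441

4.4441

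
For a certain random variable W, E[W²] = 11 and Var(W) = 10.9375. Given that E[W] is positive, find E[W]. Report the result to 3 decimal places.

(E[W])² = E[W²] − Var(W) = 11 − 10.9375 = 0.0625
E[W] = √0.0625 = 0.25

0.250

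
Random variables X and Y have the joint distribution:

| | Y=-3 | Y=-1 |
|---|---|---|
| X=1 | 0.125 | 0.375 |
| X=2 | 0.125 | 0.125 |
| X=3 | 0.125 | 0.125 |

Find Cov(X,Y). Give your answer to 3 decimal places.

E[X] = 1.75,  E[Y] = -1.75
E[XY] = -3.25
Cov(X,Y) = E[XY] − E[X]E[Y] = -3.25 − (1.75)(-1.75) = -0.1875

-0.188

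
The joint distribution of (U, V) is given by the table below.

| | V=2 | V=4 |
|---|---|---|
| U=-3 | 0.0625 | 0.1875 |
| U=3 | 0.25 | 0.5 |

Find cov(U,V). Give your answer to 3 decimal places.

-0.188

E[U] = 1.5,  E[V] = 3.375
E[UV] = 4.875
cov(U,V) = E[UV] − E[U]E[V] = 4.875 − (1.5)(3.375) = -0.1875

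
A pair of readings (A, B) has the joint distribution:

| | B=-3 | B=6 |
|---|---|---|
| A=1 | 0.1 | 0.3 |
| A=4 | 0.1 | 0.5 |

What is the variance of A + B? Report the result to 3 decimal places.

16.200

E[A] = 2.8,  E[B] = 4.2,  E[AB] = 12.3
var(A) = 10 − (2.8)² = 2.16;  var(B) = 30.6 − (4.2)² = 12.96
Cov(A,B) = 12.3 − (2.8)(4.2) = 0.54
var(A + B) = (1)²·2.16 + (1)²·12.96 + 2·(1)·(1)·0.54 = 16.2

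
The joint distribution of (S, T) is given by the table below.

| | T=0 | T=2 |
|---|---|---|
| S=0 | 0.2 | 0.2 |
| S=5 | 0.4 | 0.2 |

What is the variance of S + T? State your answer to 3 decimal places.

6.160

E[S] = 3,  E[T] = 0.8,  E[ST] = 2
Var(S) = 15 − (3)² = 6;  Var(T) = 1.6 − (0.8)² = 0.96
Cov(S,T) = 2 − (3)(0.8) = -0.4
Var(S + T) = (1)²·6 + (1)²·0.96 + 2·(1)·(1)·-0.4 = 6.16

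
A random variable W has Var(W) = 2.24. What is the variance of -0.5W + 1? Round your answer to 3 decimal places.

Var(-0.5W + 1) = (-0.5)²·Var(W) = 0.25·2.24 = 0.56

0.560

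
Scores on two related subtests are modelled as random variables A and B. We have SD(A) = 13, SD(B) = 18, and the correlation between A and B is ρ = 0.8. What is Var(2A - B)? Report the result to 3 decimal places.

251.200

Var(A) = (13)² = 169;  Var(B) = (18)² = 324
Cov(A,B) = ρ·SD(A)·SD(B) = 0.8·13·18 = 187.2
Var(2A - B) = (2)²·Var(A) + (-1)²·Var(B) + 2·(2)·(-1)·Cov(A,B)
= 4·169 + 1·324 + -4·187.2 = 251.2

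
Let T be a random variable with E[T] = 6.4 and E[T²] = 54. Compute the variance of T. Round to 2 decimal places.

13.04

V(T) = 54 − (6.4)² = 13.04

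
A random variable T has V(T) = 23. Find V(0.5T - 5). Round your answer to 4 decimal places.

5.7500

V(0.5T - 5) = (0.5)²·V(T) = 0.25·23 = 5.75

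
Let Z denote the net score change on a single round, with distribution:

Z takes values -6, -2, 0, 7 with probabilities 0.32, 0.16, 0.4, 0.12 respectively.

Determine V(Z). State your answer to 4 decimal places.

16.0800

E[Z] = (-6)(0.32) + (-2)(0.16) + (0)(0.4) + (7)(0.12) = -1.4
E[Z²] = (-6)²(0.32) + (-2)²(0.16) + (0)²(0.4) + (7)²(0.12) = 18.04
V(Z) = E[Z²] − (E[Z])² = 18.04 − (-1.4)² = 16.08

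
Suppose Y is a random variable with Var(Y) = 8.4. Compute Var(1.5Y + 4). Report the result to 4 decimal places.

18.9000

Var(1.5Y + 4) = (1.5)²·Var(Y) = 2.25·8.4 = 18.9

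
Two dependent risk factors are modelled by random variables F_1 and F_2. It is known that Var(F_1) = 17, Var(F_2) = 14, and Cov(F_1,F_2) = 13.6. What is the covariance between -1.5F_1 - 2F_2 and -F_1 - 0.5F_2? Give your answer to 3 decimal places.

Cov(-1.5F_1 - 2F_2, -F_1 - 0.5F_2) = (-1.5)(-1)Var(F_1) + (-2)(-0.5)Var(F_2) + [(-1.5)(-0.5) + (-2)(-1)]Cov(F_1,F_2)
= 1.5·17 + 1·14 + 2.75·13.6 = 76.9

76.900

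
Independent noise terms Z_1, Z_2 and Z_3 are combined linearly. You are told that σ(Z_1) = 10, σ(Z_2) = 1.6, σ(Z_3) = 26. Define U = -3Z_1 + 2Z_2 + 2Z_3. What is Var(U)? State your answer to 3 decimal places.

3614.240

Var(Z_1) = 100, Var(Z_2) = 2.56, Var(Z_3) = 676
By independence, Var(U) = (-3)²Var(Z_1) + (2)²Var(Z_2) + (2)²Var(Z_3)
= (-3)²·100 + (2)²·2.56 + (2)²·676 = 3614.24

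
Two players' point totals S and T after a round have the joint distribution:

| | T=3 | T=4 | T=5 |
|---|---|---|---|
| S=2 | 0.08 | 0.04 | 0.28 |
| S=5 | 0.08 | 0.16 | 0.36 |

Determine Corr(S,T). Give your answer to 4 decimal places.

E[S] = 3.8,  E[T] = 4.48
E[ST] = 17
cov(S,T) = E[ST] − E[S]E[T] = 17 − (3.8)(4.48) = -0.024
Var(S) = 2.16,  Var(T) = 0.5696
ρ = -0.024 / √(2.16·0.5696) ≈ -0.0216

-0.0216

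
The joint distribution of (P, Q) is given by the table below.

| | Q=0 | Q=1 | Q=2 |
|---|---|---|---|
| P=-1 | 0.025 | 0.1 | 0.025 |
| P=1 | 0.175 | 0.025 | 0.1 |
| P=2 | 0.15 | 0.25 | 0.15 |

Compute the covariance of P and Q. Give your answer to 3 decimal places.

E[P] = 1.25,  E[Q] = 0.925
E[PQ] = 1.175
Cov(P,Q) = E[PQ] − E[P]E[Q] = 1.175 − (1.25)(0.925) = 0.01875

0.019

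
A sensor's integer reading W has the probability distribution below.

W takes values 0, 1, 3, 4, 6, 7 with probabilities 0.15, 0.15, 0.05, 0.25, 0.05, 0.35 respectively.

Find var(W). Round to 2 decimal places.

E[W] = (0)(0.15) + (1)(0.15) + (3)(0.05) + (4)(0.25) + (6)(0.05) + (7)(0.35) = 4.05
E[W²] = (0)²(0.15) + (1)²(0.15) + (3)²(0.05) + (4)²(0.25) + (6)²(0.05) + (7)²(0.35) = 23.55
var(W) = E[W²] − (E[W])² = 23.55 − (4.05)² = 7.1475

7.15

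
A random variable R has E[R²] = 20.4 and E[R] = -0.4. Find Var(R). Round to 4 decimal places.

20.2400

Var(R) = 20.4 − (-0.4)² = 20.24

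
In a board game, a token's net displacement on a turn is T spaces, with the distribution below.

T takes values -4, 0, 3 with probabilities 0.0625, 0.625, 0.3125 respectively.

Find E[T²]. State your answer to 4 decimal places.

E[T²] = (-4)²(0.0625) + (0)²(0.625) + (3)²(0.3125) = 3.8125

3.8125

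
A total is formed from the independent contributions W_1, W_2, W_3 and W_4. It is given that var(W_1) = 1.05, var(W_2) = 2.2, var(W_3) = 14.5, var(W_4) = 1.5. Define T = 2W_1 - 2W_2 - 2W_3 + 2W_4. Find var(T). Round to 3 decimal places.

By independence, var(T) = (2)²var(W_1) + (-2)²var(W_2) + (-2)²var(W_3) + (2)²var(W_4)
= (2)²·1.05 + (-2)²·2.2 + (-2)²·14.5 + (2)²·1.5 = 77

77.000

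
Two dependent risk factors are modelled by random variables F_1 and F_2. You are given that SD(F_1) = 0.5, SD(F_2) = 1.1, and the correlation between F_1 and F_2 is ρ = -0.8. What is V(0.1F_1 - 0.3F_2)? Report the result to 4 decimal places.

0.1378

V(F_1) = (0.5)² = 0.25;  V(F_2) = (1.1)² = 1.21
cov(F_1,F_2) = ρ·SD(F_1)·SD(F_2) = -0.8·0.5·1.1 = -0.44
V(0.1F_1 - 0.3F_2) = (0.1)²·V(F_1) + (-0.3)²·V(F_2) + 2·(0.1)·(-0.3)·cov(F_1,F_2)
= 0.01·0.25 + 0.09·1.21 + -0.06·-0.44 = 0.1378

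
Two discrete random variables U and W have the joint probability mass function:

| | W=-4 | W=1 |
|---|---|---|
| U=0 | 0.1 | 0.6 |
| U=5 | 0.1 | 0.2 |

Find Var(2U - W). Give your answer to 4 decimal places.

29.0000

E[U] = 1.5,  E[W] = 0,  E[UW] = -1
Var(U) = 7.5 − (1.5)² = 5.25;  Var(W) = 4 − (0)² = 4
Cov(U,W) = -1 − (1.5)(0) = -1
Var(2U - W) = (2)²·5.25 + (-1)²·4 + 2·(2)·(-1)·-1 = 29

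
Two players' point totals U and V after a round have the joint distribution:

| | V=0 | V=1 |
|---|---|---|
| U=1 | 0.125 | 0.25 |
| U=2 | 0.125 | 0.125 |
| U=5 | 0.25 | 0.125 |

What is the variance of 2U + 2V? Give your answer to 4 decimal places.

11.7500

E[U] = 2.75,  E[V] = 0.5,  E[UV] = 1.125
Var(U) = 10.75 − (2.75)² = 3.1875;  Var(V) = 0.5 − (0.5)² = 0.25
Cov(U,V) = 1.125 − (2.75)(0.5) = -0.25
Var(2U + 2V) = (2)²·3.1875 + (2)²·0.25 + 2·(2)·(2)·-0.25 = 11.75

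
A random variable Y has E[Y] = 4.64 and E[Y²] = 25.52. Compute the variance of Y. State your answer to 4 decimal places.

3.9904

V(Y) = 25.52 − (4.64)² = 3.9904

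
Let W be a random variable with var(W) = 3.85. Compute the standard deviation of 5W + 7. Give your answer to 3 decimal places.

var(5W + 7) = (5)²·3.85 = 96.25
sd(5W + 7) = √96.25 ≈ 9.811

9.811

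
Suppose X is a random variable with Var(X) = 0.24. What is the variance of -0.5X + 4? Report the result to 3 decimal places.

0.060

Var(-0.5X + 4) = (-0.5)²·Var(X) = 0.25·0.24 = 0.06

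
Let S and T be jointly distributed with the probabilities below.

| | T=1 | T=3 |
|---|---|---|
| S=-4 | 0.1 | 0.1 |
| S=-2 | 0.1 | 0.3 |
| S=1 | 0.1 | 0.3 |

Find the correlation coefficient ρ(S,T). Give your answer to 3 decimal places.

0.158

E[S] = -1.2,  E[T] = 2.4
E[ST] = -2.6
Cov(S,T) = E[ST] − E[S]E[T] = -2.6 − (-1.2)(2.4) = 0.28
V(S) = 3.76,  V(T) = 0.84
ρ = 0.28 / √(3.76·0.84) ≈ 0.158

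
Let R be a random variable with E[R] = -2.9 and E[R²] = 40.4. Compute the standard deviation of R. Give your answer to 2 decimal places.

5.66

Var(R) = 40.4 − (-2.9)² = 31.99
σ(R) = √31.99 ≈ 5.66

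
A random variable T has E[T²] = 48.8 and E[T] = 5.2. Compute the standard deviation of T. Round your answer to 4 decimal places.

Var(T) = 48.8 − (5.2)² = 21.76
SD(T) = √21.76 ≈ 4.6648

4.6648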